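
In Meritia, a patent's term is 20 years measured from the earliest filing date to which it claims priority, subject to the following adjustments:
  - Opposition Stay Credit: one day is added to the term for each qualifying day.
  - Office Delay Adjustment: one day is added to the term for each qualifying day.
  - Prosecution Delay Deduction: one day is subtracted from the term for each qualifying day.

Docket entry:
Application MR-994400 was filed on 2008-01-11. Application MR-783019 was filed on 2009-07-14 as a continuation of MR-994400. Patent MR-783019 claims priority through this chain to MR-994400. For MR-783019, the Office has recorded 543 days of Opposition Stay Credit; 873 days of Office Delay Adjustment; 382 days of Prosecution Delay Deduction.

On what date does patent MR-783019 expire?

2030-11-10

Earliest priority filing: 11 January 2008.
Base term: 11 January 2008 + 20 years → 11 January 2028.
Opposition Stay Credit: +543 days → 7 July 2029.
Office Delay Adjustment: +873 days → 27 November 2031.
Prosecution Delay Deduction: −382 days → 10 November 2030.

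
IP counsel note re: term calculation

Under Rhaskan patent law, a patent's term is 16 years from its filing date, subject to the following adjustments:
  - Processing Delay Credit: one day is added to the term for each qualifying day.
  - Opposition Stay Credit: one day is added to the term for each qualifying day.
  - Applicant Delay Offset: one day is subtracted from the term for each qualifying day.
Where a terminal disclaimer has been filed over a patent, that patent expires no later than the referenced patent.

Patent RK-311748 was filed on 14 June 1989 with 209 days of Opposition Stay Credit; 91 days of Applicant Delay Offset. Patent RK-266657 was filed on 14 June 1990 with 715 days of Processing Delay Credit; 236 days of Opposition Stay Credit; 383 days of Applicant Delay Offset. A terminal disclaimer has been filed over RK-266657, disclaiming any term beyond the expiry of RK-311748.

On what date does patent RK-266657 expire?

2005-10-10

Natural term of RK-266657:
  Base: filing + 16 years → 14 June 2006.
  Processing Delay Credit: +715 days → 29 May 2008.
  Opposition Stay Credit: +236 days → 20 January 2009.
  Applicant Delay Offset: −383 days → 3 January 2008.
Expiry of referenced patent RK-311748:
  Base: filing + 16 years → 14 June 2005.
  Opposition Stay Credit: +209 days → 9 January 2006.
  Applicant Delay Offset: −91 days → 10 October 2005.
Terminal disclaimer: RK-266657 expires on the earlier of 3 January 2008 and 10 October 2005.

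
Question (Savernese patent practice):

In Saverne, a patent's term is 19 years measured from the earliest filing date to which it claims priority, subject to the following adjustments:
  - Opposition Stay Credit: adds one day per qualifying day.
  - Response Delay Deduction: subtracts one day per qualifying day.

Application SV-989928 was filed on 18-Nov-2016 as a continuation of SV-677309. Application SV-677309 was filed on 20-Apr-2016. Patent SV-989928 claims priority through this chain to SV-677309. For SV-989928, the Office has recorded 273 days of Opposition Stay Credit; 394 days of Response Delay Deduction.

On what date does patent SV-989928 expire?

December 20, 2034

Earliest priority filing: 20 April 2016.
Base term: 20 April 2016 + 19 years → 20 April 2035.
Opposition Stay Credit: +273 days → 18 January 2036.
Response Delay Deduction: −394 days → 20 December 2034.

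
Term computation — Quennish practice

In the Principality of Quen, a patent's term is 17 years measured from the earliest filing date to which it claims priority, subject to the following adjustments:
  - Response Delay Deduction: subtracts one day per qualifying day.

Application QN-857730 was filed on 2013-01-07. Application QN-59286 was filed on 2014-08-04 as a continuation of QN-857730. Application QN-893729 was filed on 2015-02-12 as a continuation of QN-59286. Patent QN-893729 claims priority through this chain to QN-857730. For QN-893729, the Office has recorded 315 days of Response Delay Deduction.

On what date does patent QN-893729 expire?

Earliest priority filing: 7 January 2013.
Base term: 7 January 2013 + 17 years → 7 January 2030.
Response Delay Deduction: −315 days → 26 February 2029.

February 26, 2029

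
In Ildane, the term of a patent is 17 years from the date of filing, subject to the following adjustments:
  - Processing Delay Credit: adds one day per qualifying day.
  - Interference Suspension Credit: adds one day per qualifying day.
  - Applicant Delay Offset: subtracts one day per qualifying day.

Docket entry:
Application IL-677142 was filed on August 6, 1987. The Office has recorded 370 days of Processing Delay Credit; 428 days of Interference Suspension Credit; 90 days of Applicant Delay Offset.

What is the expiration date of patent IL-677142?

Base term: filing date + 17 years → 6 August 2004.
Processing Delay Credit: +370 days → 11 August 2005.
Interference Suspension Credit: +428 days → 13 October 2006.
Applicant Delay Offset: −90 days → 15 July 2006.

July 15, 2006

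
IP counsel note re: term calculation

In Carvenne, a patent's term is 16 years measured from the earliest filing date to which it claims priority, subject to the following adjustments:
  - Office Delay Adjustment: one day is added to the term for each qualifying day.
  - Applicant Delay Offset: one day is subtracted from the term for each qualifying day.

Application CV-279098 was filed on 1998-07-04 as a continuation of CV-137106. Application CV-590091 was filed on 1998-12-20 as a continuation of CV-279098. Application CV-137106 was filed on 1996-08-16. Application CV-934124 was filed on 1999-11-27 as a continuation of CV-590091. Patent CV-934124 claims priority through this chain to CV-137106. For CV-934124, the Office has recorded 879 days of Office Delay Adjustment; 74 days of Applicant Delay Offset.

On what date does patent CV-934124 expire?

2014-10-30

Earliest priority filing: 16 August 1996.
Base term: 16 August 1996 + 16 years → 16 August 2012.
Office Delay Adjustment: +879 days → 12 January 2015.
Applicant Delay Offset: −74 days → 30 October 2014.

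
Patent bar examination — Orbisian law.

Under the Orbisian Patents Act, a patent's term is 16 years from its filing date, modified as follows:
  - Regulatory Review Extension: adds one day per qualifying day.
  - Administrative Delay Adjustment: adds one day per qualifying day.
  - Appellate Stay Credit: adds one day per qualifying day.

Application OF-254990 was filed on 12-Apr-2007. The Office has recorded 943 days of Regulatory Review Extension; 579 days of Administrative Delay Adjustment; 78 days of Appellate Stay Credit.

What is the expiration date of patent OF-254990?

Base term: filing date + 16 years → 12 April 2023.
Regulatory Review Extension: +943 days → 10 November 2025.
Administrative Delay Adjustment: +579 days → 12 June 2027.
Appellate Stay Credit: +78 days → 29 August 2027.

August 29, 2027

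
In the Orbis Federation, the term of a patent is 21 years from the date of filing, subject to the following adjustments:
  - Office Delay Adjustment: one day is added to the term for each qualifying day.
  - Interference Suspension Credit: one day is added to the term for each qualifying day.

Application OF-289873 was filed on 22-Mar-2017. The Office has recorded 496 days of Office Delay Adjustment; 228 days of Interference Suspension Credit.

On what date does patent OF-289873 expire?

Base term: filing date + 21 years → 22 March 2038.
Office Delay Adjustment: +496 days → 31 July 2039.
Interference Suspension Credit: +228 days → 15 March 2040.

2040-03-15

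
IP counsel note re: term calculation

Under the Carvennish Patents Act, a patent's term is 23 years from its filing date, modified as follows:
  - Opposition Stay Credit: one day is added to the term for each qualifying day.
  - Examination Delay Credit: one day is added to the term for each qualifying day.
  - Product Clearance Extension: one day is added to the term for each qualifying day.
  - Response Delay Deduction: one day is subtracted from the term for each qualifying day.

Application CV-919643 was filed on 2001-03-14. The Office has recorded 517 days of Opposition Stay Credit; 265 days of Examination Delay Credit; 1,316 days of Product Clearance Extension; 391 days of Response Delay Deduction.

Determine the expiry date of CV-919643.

Base term: filing date + 23 years → 14 March 2024.
Opposition Stay Credit: +517 days → 13 August 2025.
Examination Delay Credit: +265 days → 5 May 2026.
Product Clearance Extension: +1316 days → 11 December 2029.
Response Delay Deduction: −391 days → 15 November 2028.

November 15, 2028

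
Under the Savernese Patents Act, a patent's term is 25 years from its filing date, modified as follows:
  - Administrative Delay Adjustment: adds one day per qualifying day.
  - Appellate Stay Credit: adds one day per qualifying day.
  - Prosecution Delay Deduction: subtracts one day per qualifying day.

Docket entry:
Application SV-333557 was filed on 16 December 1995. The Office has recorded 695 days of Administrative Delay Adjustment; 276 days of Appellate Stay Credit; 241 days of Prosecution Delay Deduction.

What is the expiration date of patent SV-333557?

Base term: filing date + 25 years → 16 December 2020.
Administrative Delay Adjustment: +695 days → 11 November 2022.
Appellate Stay Credit: +276 days → 14 August 2023.
Prosecution Delay Deduction: −241 days → 16 December 2022.

2022-12-16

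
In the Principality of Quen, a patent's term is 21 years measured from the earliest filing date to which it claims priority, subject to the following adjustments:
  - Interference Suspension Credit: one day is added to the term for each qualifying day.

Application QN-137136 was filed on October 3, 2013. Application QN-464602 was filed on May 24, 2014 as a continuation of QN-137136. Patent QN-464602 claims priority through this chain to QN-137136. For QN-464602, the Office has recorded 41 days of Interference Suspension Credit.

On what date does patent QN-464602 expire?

November 13, 2034

Earliest priority filing: 3 October 2013.
Base term: 3 October 2013 + 21 years → 3 October 2034.
Interference Suspension Credit: +41 days → 13 November 2034.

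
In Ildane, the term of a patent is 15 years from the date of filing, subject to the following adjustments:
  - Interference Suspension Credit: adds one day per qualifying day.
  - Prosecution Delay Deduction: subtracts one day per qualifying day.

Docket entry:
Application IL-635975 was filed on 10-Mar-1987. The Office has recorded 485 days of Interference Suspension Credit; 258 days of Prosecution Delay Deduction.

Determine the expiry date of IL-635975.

October 23, 2002

Base term: filing date + 15 years → 10 March 2002.
Interference Suspension Credit: +485 days → 8 July 2003.
Prosecution Delay Deduction: −258 days → 23 October 2002.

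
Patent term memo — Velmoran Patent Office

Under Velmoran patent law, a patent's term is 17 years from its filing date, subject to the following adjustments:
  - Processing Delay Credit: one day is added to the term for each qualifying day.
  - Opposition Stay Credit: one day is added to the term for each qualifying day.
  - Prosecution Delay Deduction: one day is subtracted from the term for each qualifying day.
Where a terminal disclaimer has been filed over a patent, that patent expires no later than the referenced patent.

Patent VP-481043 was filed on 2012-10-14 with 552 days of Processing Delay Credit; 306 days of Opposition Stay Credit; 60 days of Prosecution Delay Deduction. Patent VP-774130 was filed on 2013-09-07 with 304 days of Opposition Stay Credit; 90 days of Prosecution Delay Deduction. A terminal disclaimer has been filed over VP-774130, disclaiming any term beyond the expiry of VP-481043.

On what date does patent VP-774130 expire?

2031-04-09

Natural term of VP-774130:
  Base: filing + 17 years → 7 September 2030.
  Opposition Stay Credit: +304 days → 8 July 2031.
  Prosecution Delay Deduction: −90 days → 9 April 2031.
Expiry of referenced patent VP-481043:
  Base: filing + 17 years → 14 October 2029.
  Processing Delay Credit: +552 days → 19 April 2031.
  Opposition Stay Credit: +306 days → 19 February 2032.
  Prosecution Delay Deduction: −60 days → 21 December 2031.
Terminal disclaimer: VP-774130 expires on the earlier of 9 April 2031 and 21 December 2031.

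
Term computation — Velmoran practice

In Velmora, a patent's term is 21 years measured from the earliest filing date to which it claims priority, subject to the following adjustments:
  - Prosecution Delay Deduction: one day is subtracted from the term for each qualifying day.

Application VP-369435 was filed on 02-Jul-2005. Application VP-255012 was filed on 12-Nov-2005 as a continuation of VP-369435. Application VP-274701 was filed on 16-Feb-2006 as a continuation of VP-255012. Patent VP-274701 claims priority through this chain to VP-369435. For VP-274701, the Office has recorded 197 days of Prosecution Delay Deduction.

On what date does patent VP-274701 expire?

Earliest priority filing: 2 July 2005.
Base term: 2 July 2005 + 21 years → 2 July 2026.
Prosecution Delay Deduction: −197 days → 17 December 2025.

2025-12-17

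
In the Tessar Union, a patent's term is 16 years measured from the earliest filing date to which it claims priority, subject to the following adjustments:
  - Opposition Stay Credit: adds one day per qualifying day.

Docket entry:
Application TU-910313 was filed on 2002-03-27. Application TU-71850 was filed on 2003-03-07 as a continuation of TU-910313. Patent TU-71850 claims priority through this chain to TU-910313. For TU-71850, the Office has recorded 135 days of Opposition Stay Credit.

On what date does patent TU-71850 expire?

Earliest priority filing: 27 March 2002.
Base term: 27 March 2002 + 16 years → 27 March 2018.
Opposition Stay Credit: +135 days → 9 August 2018.

August 9, 2018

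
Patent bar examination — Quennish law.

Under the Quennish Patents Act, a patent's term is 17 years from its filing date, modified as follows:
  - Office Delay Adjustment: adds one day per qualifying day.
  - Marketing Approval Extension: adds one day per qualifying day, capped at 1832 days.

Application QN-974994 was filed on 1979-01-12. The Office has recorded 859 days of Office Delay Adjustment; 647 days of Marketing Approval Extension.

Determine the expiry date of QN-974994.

Base term: filing date + 17 years → 12 January 1996.
Office Delay Adjustment: +859 days → 20 May 1998.
Marketing Approval Extension: 647 days (within the 1832-day cap) → +647 days → 26 February 2000.

2000-02-26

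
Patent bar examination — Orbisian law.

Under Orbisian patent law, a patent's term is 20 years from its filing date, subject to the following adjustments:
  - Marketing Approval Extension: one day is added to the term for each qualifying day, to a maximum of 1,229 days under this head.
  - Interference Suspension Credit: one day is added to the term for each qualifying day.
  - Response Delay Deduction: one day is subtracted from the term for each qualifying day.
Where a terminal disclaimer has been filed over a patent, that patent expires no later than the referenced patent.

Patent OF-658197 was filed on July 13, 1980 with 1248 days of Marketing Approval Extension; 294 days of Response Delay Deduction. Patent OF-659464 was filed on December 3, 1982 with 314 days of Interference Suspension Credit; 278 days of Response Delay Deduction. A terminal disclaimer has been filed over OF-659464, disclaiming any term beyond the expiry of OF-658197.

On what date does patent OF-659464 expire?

Natural term of OF-659464:
  Base: filing + 20 years → 3 December 2002.
  Interference Suspension Credit: +314 days → 13 October 2003.
  Response Delay Deduction: −278 days → 8 January 2003.
Expiry of referenced patent OF-658197:
  Base: filing + 20 years → 13 July 2000.
  Marketing Approval Extension: 1248 days claimed exceeds the 1229-day cap, so +1229 days → 24 November 2003.
  Response Delay Deduction: −294 days → 3 February 2003.
Terminal disclaimer: OF-659464 expires on the earlier of 8 January 2003 and 3 February 2003.

2003-01-08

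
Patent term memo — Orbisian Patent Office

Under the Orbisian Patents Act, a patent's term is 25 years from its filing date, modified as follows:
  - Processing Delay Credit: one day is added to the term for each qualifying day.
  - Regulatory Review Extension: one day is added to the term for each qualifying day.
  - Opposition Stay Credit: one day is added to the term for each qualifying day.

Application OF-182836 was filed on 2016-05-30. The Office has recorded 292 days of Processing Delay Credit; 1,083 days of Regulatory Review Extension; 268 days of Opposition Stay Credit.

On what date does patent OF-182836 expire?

November 28, 2045

Base term: filing date + 25 years → 30 May 2041.
Processing Delay Credit: +292 days → 18 March 2042.
Regulatory Review Extension: +1083 days → 5 March 2045.
Opposition Stay Credit: +268 days → 28 November 2045.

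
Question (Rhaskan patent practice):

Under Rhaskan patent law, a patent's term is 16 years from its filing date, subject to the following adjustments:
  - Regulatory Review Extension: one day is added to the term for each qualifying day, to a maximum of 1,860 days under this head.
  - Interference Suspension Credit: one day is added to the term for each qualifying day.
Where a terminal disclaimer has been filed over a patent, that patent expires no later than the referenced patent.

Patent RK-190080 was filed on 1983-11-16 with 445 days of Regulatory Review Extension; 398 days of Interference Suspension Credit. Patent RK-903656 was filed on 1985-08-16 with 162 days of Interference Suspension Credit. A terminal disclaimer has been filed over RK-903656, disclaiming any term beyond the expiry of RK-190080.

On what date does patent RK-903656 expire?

2002-01-25

Natural term of RK-903656:
  Base: filing + 16 years → 16 August 2001.
  Interference Suspension Credit: +162 days → 25 January 2002.
Expiry of referenced patent RK-190080:
  Base: filing + 16 years → 16 November 1999.
  Regulatory Review Extension: 445 days (within the 1860-day cap) → +445 days → 3 February 2001.
  Interference Suspension Credit: +398 days → 8 March 2002.
Terminal disclaimer: RK-903656 expires on the earlier of 25 January 2002 and 8 March 2002.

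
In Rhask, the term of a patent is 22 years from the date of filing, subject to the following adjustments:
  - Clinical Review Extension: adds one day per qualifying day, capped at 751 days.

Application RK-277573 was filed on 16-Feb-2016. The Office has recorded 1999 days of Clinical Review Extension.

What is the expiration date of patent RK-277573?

March 8, 2040

Base term: filing date + 22 years → 16 February 2038.
Clinical Review Extension: 1999 days claimed exceeds the 751-day cap, so +751 days → 8 March 2040.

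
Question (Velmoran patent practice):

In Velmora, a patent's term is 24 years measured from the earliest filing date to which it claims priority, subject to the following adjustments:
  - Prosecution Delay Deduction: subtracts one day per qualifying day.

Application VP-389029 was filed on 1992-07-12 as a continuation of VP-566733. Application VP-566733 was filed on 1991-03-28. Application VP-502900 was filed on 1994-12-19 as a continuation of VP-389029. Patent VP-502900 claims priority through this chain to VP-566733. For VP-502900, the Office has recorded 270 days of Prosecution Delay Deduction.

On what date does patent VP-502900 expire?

Earliest priority filing: 28 March 1991.
Base term: 28 March 1991 + 24 years → 28 March 2015.
Prosecution Delay Deduction: −270 days → 1 July 2014.

2014-07-01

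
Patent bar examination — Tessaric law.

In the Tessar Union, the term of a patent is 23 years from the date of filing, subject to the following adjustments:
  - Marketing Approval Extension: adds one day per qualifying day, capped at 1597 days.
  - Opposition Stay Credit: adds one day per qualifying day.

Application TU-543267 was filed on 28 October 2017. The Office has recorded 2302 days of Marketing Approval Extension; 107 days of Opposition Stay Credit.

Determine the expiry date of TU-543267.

Base term: filing date + 23 years → 28 October 2040.
Marketing Approval Extension: 2302 days claimed exceeds the 1597-day cap, so +1597 days → 13 March 2045.
Opposition Stay Credit: +107 days → 28 June 2045.

2045-06-28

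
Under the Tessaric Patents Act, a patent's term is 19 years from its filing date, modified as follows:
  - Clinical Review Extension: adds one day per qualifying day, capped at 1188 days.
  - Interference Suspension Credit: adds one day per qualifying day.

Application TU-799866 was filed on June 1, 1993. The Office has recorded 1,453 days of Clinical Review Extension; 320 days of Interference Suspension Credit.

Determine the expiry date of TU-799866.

2016-07-18

Base term: filing date + 19 years → 1 June 2012.
Clinical Review Extension: 1453 days claimed exceeds the 1188-day cap, so +1188 days → 2 September 2015.
Interference Suspension Credit: +320 days → 18 July 2016.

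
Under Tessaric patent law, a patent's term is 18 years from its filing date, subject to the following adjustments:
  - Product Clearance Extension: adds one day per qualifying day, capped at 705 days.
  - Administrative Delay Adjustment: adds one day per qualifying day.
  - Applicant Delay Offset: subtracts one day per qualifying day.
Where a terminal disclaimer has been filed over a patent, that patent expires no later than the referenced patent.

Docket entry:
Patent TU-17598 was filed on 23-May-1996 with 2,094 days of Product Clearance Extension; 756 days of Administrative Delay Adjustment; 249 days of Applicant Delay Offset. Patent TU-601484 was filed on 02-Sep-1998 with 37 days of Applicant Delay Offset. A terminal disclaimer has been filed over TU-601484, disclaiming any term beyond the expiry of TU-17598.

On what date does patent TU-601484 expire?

Natural term of TU-601484:
  Base: filing + 18 years → 2 September 2016.
  Applicant Delay Offset: −37 days → 27 July 2016.
Expiry of referenced patent TU-17598:
  Base: filing + 18 years → 23 May 2014.
  Product Clearance Extension: 2094 days claimed exceeds the 705-day cap, so +705 days → 27 April 2016.
  Administrative Delay Adjustment: +756 days → 23 May 2018.
  Applicant Delay Offset: −249 days → 16 September 2017.
Terminal disclaimer: TU-601484 expires on the earlier of 27 July 2016 and 16 September 2017.

July 27, 2016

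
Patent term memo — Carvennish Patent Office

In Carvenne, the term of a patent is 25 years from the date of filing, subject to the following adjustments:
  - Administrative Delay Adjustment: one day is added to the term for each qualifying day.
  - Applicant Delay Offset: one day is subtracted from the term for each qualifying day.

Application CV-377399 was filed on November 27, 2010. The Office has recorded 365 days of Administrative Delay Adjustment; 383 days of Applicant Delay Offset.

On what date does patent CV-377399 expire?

2035-11-09

Base term: filing date + 25 years → 27 November 2035.
Administrative Delay Adjustment: +365 days → 26 November 2036.
Applicant Delay Offset: −383 days → 9 November 2035.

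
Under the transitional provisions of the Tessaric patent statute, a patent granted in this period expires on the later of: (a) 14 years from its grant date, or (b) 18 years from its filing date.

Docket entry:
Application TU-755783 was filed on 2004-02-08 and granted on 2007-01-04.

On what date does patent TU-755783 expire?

2022-02-08

(a) grant + 14 years → 4 January 2021.
(b) filing + 18 years → 8 February 2022.
Later of the two: 8 February 2022.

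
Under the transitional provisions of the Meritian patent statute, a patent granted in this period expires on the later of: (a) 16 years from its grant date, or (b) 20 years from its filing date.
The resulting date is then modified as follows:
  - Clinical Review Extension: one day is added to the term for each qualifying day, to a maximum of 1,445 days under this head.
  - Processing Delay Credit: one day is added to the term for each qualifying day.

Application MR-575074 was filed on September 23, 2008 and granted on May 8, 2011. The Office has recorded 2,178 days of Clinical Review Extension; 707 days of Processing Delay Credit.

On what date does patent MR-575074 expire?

August 15, 2034

(a) grant + 16 years → 8 May 2027.
(b) filing + 20 years → 23 September 2028.
Later of the two: 23 September 2028.
Clinical Review Extension: 2178 days claimed exceeds the 1445-day cap, so +1445 days → 7 September 2032.
Processing Delay Credit: +707 days → 15 August 2034.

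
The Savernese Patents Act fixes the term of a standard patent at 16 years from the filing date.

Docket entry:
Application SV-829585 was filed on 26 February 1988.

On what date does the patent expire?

February 26, 2004

Filing date + 16 years → 26 February 2004.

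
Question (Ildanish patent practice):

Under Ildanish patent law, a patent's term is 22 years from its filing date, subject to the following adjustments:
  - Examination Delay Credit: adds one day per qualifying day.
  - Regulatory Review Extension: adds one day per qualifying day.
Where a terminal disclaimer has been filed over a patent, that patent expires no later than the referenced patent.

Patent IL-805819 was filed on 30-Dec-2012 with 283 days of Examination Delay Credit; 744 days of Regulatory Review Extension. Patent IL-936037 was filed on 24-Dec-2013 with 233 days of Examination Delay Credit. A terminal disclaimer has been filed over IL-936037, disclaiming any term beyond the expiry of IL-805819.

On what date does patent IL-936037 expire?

Natural term of IL-936037:
  Base: filing + 22 years → 24 December 2035.
  Examination Delay Credit: +233 days → 13 August 2036.
Expiry of referenced patent IL-805819:
  Base: filing + 22 years → 30 December 2034.
  Examination Delay Credit: +283 days → 9 October 2035.
  Regulatory Review Extension: +744 days → 22 October 2037.
Terminal disclaimer: IL-936037 expires on the earlier of 13 August 2036 and 22 October 2037.

2036-08-13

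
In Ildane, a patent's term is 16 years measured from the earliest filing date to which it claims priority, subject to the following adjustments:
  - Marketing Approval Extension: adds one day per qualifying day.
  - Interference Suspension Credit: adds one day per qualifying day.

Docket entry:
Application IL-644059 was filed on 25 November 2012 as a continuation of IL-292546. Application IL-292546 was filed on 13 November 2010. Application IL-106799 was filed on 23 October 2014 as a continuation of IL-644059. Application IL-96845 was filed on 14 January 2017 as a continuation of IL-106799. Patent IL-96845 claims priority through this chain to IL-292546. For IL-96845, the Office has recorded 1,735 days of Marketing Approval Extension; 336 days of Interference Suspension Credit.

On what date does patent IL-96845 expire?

Earliest priority filing: 13 November 2010.
Base term: 13 November 2010 + 16 years → 13 November 2026.
Marketing Approval Extension: +1735 days → 14 August 2031.
Interference Suspension Credit: +336 days → 15 July 2032.

July 15, 2032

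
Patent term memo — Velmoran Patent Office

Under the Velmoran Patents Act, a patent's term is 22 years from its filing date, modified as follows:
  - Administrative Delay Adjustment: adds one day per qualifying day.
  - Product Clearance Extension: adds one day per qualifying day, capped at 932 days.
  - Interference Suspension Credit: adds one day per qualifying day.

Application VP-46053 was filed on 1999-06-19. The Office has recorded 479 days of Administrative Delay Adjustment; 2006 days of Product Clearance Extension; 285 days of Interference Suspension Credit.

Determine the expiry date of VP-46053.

2026-02-09

Base term: filing date + 22 years → 19 June 2021.
Administrative Delay Adjustment: +479 days → 11 October 2022.
Product Clearance Extension: 2006 days claimed exceeds the 932-day cap, so +932 days → 30 April 2025.
Interference Suspension Credit: +285 days → 9 February 2026.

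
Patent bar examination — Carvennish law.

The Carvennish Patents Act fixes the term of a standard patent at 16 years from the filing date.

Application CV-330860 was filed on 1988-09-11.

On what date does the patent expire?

Filing date + 16 years → 11 September 2004.

2004-09-11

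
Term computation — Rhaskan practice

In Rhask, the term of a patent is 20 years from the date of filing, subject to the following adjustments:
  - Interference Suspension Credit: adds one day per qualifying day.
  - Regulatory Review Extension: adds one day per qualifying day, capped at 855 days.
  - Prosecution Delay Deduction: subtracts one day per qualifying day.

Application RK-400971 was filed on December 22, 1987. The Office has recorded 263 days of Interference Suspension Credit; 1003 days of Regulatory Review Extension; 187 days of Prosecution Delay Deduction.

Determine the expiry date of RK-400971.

Base term: filing date + 20 years → 22 December 2007.
Interference Suspension Credit: +263 days → 10 September 2008.
Regulatory Review Extension: 1003 days claimed exceeds the 855-day cap, so +855 days → 13 January 2011.
Prosecution Delay Deduction: −187 days → 10 July 2010.

2010-07-10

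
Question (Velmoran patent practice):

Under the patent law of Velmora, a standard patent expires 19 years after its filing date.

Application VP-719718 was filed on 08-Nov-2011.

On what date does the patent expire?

Filing date + 19 years → 8 November 2030.

November 8, 2030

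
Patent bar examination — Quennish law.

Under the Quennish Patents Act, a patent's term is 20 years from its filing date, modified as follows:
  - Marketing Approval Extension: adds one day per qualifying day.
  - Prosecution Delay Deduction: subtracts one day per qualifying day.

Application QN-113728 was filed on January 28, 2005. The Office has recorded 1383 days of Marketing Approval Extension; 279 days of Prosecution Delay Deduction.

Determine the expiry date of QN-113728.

February 6, 2028

Base term: filing date + 20 years → 28 January 2025.
Marketing Approval Extension: +1383 days → 11 November 2028.
Prosecution Delay Deduction: −279 days → 6 February 2028.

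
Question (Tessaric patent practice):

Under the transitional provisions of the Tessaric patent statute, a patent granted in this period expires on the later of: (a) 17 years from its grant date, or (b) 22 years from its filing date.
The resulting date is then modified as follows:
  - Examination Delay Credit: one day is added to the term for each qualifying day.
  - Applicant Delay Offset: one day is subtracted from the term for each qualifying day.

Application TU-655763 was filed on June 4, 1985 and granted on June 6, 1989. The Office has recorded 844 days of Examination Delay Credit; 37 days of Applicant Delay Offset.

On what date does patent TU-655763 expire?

(a) grant + 17 years → 6 June 2006.
(b) filing + 22 years → 4 June 2007.
Later of the two: 4 June 2007.
Examination Delay Credit: +844 days → 25 September 2009.
Applicant Delay Offset: −37 days → 19 August 2009.

2009-08-19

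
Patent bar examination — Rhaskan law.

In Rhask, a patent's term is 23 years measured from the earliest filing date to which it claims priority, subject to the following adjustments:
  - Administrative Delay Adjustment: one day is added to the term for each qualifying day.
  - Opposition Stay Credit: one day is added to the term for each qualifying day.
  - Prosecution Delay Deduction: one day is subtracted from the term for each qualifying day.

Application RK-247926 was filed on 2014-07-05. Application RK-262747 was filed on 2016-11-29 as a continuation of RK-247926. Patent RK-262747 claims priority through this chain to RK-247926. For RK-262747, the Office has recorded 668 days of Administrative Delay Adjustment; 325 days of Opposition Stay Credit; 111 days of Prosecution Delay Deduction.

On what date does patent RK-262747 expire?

Earliest priority filing: 5 July 2014.
Base term: 5 July 2014 + 23 years → 5 July 2037.
Administrative Delay Adjustment: +668 days → 4 May 2039.
Opposition Stay Credit: +325 days → 24 March 2040.
Prosecution Delay Deduction: −111 days → 4 December 2039.

December 4, 2039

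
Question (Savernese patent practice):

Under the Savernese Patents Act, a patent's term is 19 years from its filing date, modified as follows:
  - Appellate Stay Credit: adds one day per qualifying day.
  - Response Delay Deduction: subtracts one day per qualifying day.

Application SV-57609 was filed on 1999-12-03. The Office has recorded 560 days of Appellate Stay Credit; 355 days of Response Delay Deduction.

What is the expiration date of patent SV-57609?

June 26, 2019

Base term: filing date + 19 years → 3 December 2018.
Appellate Stay Credit: +560 days → 15 June 2020.
Response Delay Deduction: −355 days → 26 June 2019.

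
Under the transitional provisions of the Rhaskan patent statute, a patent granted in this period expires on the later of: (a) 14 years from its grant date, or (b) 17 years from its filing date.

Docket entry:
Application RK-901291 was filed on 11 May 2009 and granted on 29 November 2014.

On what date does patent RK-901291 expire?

November 29, 2028

(a) grant + 14 years → 29 November 2028.
(b) filing + 17 years → 11 May 2026.
Later of the two: 29 November 2028.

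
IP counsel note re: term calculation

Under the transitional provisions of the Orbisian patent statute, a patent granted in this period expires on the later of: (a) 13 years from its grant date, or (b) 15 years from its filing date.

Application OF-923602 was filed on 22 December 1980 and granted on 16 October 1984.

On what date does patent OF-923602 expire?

(a) grant + 13 years → 16 October 1997.
(b) filing + 15 years → 22 December 1995.
Later of the two: 16 October 1997.

October 16, 1997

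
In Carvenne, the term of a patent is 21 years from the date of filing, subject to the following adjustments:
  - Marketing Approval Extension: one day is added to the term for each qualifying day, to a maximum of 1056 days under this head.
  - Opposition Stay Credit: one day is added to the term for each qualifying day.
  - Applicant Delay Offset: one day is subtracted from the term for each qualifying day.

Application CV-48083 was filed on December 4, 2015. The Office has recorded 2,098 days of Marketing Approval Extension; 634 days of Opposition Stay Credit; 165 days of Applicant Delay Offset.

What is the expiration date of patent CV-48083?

2041-02-06

Base term: filing date + 21 years → 4 December 2036.
Marketing Approval Extension: 2098 days claimed exceeds the 1056-day cap, so +1056 days → 26 October 2039.
Opposition Stay Credit: +634 days → 21 July 2041.
Applicant Delay Offset: −165 days → 6 February 2041.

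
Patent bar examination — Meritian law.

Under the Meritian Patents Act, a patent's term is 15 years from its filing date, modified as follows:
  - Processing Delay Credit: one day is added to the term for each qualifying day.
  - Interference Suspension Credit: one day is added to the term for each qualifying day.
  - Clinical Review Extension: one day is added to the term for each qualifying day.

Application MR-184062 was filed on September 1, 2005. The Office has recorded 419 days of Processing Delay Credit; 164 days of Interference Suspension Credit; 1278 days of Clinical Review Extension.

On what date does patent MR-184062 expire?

Base term: filing date + 15 years → 1 September 2020.
Processing Delay Credit: +419 days → 25 October 2021.
Interference Suspension Credit: +164 days → 7 April 2022.
Clinical Review Extension: +1278 days → 6 October 2025.

2025-10-06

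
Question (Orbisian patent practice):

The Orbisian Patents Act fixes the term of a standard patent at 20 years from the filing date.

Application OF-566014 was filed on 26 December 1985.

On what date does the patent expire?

2005-12-26

Filing date + 20 years → 26 December 2005.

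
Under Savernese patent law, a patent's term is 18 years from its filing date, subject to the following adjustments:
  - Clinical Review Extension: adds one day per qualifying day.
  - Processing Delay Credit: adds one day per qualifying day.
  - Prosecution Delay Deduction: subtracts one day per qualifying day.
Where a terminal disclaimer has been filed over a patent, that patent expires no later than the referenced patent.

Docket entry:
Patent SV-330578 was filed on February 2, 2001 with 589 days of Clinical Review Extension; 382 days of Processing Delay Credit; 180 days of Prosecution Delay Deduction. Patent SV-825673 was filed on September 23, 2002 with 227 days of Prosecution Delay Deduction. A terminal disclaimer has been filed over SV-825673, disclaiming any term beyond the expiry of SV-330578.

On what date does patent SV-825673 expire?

February 9, 2020

Natural term of SV-825673:
  Base: filing + 18 years → 23 September 2020.
  Prosecution Delay Deduction: −227 days → 9 February 2020.
Expiry of referenced patent SV-330578:
  Base: filing + 18 years → 2 February 2019.
  Clinical Review Extension: +589 days → 13 September 2020.
  Processing Delay Credit: +382 days → 30 September 2021.
  Prosecution Delay Deduction: −180 days → 3 April 2021.
Terminal disclaimer: SV-825673 expires on the earlier of 9 February 2020 and 3 April 2021.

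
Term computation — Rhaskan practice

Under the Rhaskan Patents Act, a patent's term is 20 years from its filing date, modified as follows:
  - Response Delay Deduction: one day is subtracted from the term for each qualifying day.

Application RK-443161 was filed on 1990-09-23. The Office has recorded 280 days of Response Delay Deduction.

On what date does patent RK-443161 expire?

Base term: filing date + 20 years → 23 September 2010.
Response Delay Deduction: −280 days → 17 December 2009.

December 17, 2009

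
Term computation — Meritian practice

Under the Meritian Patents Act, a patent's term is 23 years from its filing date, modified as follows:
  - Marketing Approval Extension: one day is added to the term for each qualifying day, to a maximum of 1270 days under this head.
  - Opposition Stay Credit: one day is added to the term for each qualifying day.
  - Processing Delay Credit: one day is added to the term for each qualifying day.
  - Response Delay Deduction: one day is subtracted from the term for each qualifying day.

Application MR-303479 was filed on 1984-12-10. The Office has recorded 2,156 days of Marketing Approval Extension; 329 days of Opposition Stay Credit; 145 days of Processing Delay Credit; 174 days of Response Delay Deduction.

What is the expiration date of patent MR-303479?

March 28, 2012

Base term: filing date + 23 years → 10 December 2007.
Marketing Approval Extension: 2156 days claimed exceeds the 1270-day cap, so +1270 days → 2 June 2011.
Opposition Stay Credit: +329 days → 26 April 2012.
Processing Delay Credit: +145 days → 18 September 2012.
Response Delay Deduction: −174 days → 28 March 2012.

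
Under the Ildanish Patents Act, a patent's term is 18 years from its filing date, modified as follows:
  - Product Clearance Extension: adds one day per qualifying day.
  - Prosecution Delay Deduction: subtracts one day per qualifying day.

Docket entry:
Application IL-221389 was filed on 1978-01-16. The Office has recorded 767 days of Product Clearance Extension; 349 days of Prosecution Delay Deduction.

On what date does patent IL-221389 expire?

1997-03-09

Base term: filing date + 18 years → 16 January 1996.
Product Clearance Extension: +767 days → 21 February 1998.
Prosecution Delay Deduction: −349 days → 9 March 1997.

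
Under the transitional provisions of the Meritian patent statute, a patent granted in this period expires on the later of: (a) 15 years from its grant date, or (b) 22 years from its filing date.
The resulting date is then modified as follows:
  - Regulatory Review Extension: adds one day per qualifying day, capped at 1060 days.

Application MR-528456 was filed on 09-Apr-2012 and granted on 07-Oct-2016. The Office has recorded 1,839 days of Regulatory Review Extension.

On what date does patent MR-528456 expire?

(a) grant + 15 years → 7 October 2031.
(b) filing + 22 years → 9 April 2034.
Later of the two: 9 April 2034.
Regulatory Review Extension: 1839 days claimed exceeds the 1060-day cap, so +1060 days → 4 March 2037.

March 4, 2037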